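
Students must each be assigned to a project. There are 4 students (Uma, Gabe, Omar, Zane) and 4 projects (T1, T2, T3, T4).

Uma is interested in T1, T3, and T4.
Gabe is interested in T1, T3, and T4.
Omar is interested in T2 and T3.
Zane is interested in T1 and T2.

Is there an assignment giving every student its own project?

Yes

A valid assignment of size 4: Uma-T1, Gabe-T4, Omar-T3, Zane-T2.
All 4 students are covered.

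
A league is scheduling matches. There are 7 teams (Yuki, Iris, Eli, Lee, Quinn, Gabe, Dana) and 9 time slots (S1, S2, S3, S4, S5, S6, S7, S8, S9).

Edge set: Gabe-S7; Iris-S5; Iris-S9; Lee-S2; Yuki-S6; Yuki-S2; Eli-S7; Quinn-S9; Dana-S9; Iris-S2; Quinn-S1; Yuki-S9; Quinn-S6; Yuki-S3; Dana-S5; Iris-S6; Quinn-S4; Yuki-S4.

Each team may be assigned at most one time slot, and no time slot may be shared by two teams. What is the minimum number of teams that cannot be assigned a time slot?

1

One maximum matching: Yuki-S3, Iris-S6, Eli-S7, Lee-S2, Quinn-S4, Dana-S9.
The set {Eli, Gabe} has only 1 neighbour ({S7}), so by Hall's theorem at most 6 of the 7 teams can be matched.
That matches 6 of the 7, leaving 1 unmatched; no matching can do better.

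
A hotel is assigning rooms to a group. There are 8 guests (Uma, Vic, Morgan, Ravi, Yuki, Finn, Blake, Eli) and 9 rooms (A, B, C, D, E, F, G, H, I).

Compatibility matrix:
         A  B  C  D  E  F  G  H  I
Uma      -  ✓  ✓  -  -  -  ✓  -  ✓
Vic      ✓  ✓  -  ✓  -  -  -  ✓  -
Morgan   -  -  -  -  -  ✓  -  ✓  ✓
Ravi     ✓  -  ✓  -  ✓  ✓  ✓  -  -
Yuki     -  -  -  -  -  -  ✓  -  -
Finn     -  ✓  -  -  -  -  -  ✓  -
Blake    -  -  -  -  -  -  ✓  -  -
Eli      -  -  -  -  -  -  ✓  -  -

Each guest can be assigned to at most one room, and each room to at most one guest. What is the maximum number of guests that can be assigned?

6

For example, pair Uma→C, Vic→D, Morgan→F, Ravi→A, Yuki→G, Finn→B.
The set {Yuki, Blake, Eli} has only 1 neighbour ({G}), so by Hall's theorem at most 6 of the 8 guests can be matched.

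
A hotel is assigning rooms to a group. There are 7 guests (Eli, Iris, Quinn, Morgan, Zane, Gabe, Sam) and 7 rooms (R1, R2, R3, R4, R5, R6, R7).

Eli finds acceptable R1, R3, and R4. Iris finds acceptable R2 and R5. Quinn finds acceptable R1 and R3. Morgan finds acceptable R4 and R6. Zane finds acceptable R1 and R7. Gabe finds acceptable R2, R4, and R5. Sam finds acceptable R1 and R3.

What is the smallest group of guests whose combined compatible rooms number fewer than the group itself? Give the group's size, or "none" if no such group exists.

none

A matching saturating every guest exists, for instance Eli→R4, Iris→R2, Quinn→R1, Morgan→R6, Zane→R7, Gabe→R5, Sam→R3.
By Hall's marriage theorem, this means |N(S)| ≥ |S| for every subset S, so no violating subset exists.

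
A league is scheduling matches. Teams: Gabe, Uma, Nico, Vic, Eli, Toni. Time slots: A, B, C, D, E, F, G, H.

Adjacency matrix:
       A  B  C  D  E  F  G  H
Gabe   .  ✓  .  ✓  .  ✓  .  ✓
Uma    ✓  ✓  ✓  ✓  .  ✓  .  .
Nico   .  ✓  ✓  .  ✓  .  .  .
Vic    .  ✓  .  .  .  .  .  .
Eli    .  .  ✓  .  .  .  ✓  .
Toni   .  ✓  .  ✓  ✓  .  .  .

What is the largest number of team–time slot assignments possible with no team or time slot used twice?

One maximum matching: Gabe-F, Uma-A, Nico-C, Vic-B, Eli-G, Toni-E.
All 6 teams are matched, so no larger matching exists.

6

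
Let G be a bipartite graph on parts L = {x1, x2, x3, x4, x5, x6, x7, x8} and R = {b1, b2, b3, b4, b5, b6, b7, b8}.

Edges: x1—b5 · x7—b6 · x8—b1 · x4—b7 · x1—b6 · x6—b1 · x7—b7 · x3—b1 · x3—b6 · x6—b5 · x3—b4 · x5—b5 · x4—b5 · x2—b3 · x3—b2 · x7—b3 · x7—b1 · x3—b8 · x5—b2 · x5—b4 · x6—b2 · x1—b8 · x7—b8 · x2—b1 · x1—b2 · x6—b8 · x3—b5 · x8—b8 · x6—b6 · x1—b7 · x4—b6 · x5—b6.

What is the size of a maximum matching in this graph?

8

One maximum matching: x1→b2, x2→b3, x3→b1, x4→b5, x5→b4, x6→b6, x7→b7, x8→b8.
All 8 left vertices are matched, so no larger matching exists.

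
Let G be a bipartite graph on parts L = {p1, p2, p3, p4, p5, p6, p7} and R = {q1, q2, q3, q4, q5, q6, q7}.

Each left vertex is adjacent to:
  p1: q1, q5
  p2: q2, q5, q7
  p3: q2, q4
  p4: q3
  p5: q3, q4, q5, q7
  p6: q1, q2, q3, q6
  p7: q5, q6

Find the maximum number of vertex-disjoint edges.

One maximum matching: p1–q1, p2–q7, p3–q2, p4–q3, p5–q4, p6–q6, p7–q5.
All 7 left vertices are matched, so no larger matching exists.

7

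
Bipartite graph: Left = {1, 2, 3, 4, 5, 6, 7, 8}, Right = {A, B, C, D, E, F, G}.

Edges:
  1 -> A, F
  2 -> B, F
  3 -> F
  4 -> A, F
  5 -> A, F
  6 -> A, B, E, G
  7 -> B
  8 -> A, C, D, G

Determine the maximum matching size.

A valid assignment of size 5: 1–A, 2–B, 3–F, 6–E, 8–G.
The set {1, 2, 3, 4, 5, 7} has only 3 neighbours ({A, B, F}), so by Hall's theorem at most 5 of the 8 left vertices can be matched.

5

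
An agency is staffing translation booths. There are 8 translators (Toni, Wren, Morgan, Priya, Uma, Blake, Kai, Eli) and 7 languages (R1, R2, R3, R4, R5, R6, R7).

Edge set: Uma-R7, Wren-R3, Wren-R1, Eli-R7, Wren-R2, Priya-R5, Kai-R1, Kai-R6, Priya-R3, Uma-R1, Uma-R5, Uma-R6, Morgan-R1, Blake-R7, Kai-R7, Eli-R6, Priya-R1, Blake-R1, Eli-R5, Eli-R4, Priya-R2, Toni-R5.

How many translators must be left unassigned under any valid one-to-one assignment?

For example, pair Toni-R5, Wren-R2, Morgan-R1, Priya-R3, Uma-R6, Blake-R7, Eli-R4.
The set {Toni, Morgan, Uma, Blake, Kai} has only 4 neighbours ({R1, R5, R6, R7}), so by Hall's theorem at most 7 of the 8 translators can be matched.
That matches 7 of the 8, leaving 1 unmatched; no matching can do better.

1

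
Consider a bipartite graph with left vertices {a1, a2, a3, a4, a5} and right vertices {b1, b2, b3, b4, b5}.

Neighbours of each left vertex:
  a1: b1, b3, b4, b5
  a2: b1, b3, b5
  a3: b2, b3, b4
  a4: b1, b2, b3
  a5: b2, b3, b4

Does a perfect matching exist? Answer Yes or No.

Yes

One maximum matching: a1→b5, a2→b1, a3→b4, a4→b2, a5→b3.
All 5 left vertices are covered.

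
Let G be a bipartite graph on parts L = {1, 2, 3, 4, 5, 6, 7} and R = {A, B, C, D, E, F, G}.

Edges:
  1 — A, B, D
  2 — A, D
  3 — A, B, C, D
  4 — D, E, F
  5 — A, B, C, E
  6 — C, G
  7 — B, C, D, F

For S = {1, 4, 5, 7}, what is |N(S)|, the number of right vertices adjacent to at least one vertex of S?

6

The union of neighbours of {1, 4, 5, 7} is {A, B, C, D, E, F}, which has 6 elements.
Since |N(S)| = 6 ≥ |S| = 4, Hall's condition holds for this subset.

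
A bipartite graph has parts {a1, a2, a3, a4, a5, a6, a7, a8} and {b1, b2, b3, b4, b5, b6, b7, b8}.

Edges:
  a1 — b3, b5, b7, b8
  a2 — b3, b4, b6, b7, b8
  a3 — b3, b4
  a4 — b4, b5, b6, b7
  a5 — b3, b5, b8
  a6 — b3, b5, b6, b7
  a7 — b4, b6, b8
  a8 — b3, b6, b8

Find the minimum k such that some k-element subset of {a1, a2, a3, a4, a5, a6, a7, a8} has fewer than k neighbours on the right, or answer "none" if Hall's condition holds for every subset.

Take S = {a1, a2, a3, a4, a5, a6, a7}. Its neighbourhood is {b3, b4, b5, b6, b7, b8}, so |N(S)| = 6 < |S| = 7.
Every subset of size less than 7 has at least as many neighbours as members, so 7 is the minimum.

7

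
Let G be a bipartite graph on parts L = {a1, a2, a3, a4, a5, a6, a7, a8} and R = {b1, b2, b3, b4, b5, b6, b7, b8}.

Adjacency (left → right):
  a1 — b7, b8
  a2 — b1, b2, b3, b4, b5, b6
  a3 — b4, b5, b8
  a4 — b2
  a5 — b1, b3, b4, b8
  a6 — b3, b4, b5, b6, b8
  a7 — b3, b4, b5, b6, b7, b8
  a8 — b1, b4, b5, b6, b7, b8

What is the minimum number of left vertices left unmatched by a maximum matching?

0

One maximum matching: a1-b8, a2-b1, a3-b4, a4-b2, a5-b3, a6-b6, a7-b5, a8-b7.
This saturates every left vertex, so 8 is the maximum.
That matches 8 of the 8, leaving 0 unmatched; no matching can do better.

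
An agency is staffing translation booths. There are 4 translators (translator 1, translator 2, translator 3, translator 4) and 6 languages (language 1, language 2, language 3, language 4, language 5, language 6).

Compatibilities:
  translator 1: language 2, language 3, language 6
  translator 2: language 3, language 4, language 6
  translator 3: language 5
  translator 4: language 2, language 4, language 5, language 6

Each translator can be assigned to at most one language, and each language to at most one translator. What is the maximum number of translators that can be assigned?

For example, pair translator 1–language 2, translator 2–language 4, translator 3–language 5, translator 4–language 6.
This saturates every translator, so 4 is the maximum.

4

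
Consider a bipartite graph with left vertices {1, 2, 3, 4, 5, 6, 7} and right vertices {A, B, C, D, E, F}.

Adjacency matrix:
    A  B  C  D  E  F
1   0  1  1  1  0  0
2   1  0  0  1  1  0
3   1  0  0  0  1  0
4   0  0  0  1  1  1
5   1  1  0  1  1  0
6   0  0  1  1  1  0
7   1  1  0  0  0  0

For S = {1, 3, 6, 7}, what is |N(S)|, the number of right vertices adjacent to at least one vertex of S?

The union of neighbours of {1, 3, 6, 7} is {A, B, C, D, E}, which has 5 elements.
Since |N(S)| = 5 ≥ |S| = 4, Hall's condition holds for this subset.

5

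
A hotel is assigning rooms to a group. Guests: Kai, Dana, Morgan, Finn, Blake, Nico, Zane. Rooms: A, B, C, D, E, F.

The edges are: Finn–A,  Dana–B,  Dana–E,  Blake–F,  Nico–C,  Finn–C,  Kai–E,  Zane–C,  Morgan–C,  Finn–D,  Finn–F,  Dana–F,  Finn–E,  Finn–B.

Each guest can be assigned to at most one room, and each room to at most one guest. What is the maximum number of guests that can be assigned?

5

One maximum matching: Kai-E, Dana-B, Morgan-C, Finn-A, Blake-F.
The set {Morgan, Nico, Zane} has only 1 neighbour ({C}), so by Hall's theorem at most 5 of the 7 guests can be matched.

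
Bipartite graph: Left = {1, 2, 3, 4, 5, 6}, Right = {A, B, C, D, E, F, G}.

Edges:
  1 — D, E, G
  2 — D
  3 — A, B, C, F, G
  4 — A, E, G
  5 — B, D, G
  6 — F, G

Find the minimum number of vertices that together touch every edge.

6

The 6 edges 1–G, 2–D, 3–A, 4–E, 5–B, 6–F form a matching, so any vertex cover needs at least 6 vertices (one per matched edge).
Conversely {1, 2, 3, 4, 5, 6} meets every edge and has exactly 6 vertices, so 6 is optimal.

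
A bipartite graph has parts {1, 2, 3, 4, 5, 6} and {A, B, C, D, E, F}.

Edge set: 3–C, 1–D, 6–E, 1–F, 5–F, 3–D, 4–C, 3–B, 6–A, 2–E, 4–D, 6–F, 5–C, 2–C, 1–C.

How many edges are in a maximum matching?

6

For example, pair 1-C, 2-E, 3-B, 4-D, 5-F, 6-A.
All 6 left vertices are matched, so no larger matching exists.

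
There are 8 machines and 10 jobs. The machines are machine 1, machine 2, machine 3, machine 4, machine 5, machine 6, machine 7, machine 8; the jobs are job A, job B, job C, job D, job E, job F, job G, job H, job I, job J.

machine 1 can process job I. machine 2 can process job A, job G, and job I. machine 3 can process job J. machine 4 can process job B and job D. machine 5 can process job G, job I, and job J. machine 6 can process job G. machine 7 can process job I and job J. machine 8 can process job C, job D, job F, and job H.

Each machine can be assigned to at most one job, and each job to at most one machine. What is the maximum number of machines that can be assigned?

For example, pair machine 1–job I, machine 2–job A, machine 3–job J, machine 4–job D, machine 5–job G, machine 8–job H.
The set {machine 1, machine 3, machine 5, machine 6, machine 7} has only 3 neighbours ({job G, job I, job J}), so by Hall's theorem at most 6 of the 8 machines can be matched.

6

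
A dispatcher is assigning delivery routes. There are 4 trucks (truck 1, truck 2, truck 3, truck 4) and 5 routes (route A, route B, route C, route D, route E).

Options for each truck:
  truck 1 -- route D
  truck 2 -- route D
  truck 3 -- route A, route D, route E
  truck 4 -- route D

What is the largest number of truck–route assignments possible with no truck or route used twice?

A valid assignment of size 2: truck 1-route D, truck 3-route E.
The set {truck 1, truck 2, truck 4} has only 1 neighbour ({route D}), so by Hall's theorem at most 2 of the 4 trucks can be matched.

2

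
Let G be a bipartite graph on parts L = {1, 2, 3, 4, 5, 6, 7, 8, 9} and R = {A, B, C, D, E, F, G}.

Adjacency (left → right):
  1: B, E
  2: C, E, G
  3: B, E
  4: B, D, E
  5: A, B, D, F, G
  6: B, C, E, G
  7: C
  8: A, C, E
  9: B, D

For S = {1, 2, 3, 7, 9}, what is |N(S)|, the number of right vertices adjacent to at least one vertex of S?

5

The union of neighbours of {1, 2, 3, 7, 9} is {B, C, D, E, G}, which has 5 elements.
Since |N(S)| = 5 ≥ |S| = 5, Hall's condition holds for this subset.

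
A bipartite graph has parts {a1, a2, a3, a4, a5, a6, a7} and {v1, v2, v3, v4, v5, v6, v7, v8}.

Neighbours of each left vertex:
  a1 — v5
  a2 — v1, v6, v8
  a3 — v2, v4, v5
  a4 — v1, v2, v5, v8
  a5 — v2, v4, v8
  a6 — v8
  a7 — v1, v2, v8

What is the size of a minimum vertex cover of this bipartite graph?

The 6 edges a1–v5, a2–v6, a3–v4, a4–v1, a5–v2, a6–v8 form a matching, so any vertex cover needs at least 6 vertices (one per matched edge).
Conversely {a2, v1, v2, v4, v5, v8} meets every edge and has exactly 6 vertices, so 6 is optimal.

6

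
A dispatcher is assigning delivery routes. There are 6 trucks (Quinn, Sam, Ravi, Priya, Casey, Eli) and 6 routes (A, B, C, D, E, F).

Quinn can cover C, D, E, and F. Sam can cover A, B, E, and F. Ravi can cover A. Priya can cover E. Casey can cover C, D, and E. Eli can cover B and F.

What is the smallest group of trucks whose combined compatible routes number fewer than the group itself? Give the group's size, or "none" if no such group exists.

A matching saturating every truck exists, for instance Quinn→D, Sam→F, Ravi→A, Priya→E, Casey→C, Eli→B.
By Hall's marriage theorem, this means |N(S)| ≥ |S| for every subset S, so no violating subset exists.

none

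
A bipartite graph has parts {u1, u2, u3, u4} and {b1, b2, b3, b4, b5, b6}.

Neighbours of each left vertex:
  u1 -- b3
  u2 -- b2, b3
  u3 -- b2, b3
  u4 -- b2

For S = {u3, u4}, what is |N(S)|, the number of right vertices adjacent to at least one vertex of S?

The union of neighbours of {u3, u4} is {b2, b3}, which has 2 elements.
Since |N(S)| = 2 ≥ |S| = 2, Hall's condition holds for this subset.

2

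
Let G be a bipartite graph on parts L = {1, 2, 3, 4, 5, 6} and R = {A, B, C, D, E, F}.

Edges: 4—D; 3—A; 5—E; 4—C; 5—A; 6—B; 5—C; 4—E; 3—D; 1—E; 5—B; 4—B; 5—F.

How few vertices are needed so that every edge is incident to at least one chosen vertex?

5

{1, 3, 4, 5, 6} is a vertex cover of size 5: every edge has an endpoint in this set.
No smaller cover exists because 1–E, 3–D, 4–C, 5–A, 6–B is a matching of size 5, and a cover must include an endpoint of each of these disjoint edges (König's theorem).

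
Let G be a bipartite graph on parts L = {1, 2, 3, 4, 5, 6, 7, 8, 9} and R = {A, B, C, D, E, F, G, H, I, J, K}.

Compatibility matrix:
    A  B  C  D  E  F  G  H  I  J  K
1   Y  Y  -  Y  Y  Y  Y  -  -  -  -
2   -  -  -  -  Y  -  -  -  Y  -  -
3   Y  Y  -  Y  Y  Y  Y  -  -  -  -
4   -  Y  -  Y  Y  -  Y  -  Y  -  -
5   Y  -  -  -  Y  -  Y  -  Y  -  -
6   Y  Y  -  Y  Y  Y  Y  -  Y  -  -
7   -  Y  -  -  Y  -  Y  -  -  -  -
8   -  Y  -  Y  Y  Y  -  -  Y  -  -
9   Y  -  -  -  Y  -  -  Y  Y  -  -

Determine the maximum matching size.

A valid assignment of size 8: 1-F, 2-E, 3-G, 4-D, 5-I, 6-A, 7-B, 9-H.
The set {1, 2, 3, 4, 5, 6, 7, 8} has only 7 neighbours ({A, B, D, E, F, G, I}), so by Hall's theorem at most 8 of the 9 left vertices can be matched.

8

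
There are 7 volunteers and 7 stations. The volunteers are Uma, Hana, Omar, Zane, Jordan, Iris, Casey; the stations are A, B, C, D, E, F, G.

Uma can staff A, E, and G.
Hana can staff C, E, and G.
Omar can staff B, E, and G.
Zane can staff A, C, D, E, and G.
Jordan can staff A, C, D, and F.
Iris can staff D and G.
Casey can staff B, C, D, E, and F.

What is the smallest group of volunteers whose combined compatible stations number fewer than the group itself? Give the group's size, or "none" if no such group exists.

A matching saturating every volunteer exists, for instance Uma→G, Hana→C, Omar→B, Zane→A, Jordan→F, Iris→D, Casey→E.
By Hall's marriage theorem, this means |N(S)| ≥ |S| for every subset S, so no violating subset exists.

none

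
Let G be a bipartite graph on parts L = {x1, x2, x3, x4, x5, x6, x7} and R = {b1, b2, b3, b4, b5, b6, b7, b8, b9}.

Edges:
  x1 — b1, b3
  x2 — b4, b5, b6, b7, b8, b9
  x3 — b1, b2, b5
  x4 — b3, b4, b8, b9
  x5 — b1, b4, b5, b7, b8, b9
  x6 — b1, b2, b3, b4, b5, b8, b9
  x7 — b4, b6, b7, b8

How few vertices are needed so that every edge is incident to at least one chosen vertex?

7

{x1, x2, x3, x4, x5, x6, x7} is a vertex cover of size 7: every edge has an endpoint in this set.
No smaller cover exists because x1–b1, x2–b7, x3–b2, x4–b3, x5–b4, x6–b5, x7–b8 is a matching of size 7, and a cover must include an endpoint of each of these disjoint edges (König's theorem).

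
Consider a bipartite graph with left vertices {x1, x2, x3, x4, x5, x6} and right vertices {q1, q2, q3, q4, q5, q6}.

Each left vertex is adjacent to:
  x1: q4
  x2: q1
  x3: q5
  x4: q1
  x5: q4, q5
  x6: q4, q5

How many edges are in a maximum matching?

A valid assignment of size 3: x1→q4, x2→q1, x3→q5.
The set {x1, x2, x3, x4, x5, x6} has only 3 neighbours ({q1, q4, q5}), so by Hall's theorem at most 3 of the 6 left vertices can be matched.

3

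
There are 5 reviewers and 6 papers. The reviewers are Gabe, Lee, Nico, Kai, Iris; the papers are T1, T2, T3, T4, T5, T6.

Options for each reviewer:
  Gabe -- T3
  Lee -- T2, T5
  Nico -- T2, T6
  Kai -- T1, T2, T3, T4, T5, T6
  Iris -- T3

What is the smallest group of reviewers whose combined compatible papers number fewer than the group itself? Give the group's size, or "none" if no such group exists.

2

Take S = {Gabe, Iris}. Its neighbourhood is {T3}, so |N(S)| = 1 < |S| = 2.
No single vertex violates Hall's condition since each has at least one neighbour, so 2 is the minimum.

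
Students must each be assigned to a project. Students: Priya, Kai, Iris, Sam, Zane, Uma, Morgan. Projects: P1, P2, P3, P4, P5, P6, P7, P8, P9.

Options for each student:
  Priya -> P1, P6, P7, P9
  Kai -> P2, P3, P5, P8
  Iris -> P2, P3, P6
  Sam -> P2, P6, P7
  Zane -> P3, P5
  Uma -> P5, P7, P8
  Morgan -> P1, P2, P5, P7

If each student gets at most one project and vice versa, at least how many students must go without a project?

For example, pair Priya–P9, Kai–P8, Iris–P3, Sam–P6, Zane–P5, Uma–P7, Morgan–P1.
This saturates every student, so 7 is the maximum.
That matches 7 of the 7, leaving 0 unmatched; no matching can do better.

0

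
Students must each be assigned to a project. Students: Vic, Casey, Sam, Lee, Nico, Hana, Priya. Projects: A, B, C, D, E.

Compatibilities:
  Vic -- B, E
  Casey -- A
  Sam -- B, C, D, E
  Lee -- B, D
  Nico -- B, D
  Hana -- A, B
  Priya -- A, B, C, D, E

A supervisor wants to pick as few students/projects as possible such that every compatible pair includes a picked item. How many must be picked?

5

A maximum matching has 5 edges (e.g. Vic–E, Casey–A, Sam–C, Lee–D, Nico–B).
By König's theorem the minimum vertex cover has the same size. One such cover is {A, B, C, D, E}.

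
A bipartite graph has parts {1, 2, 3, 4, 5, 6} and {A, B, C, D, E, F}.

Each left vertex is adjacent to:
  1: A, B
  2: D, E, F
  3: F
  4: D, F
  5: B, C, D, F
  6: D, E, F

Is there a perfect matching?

The set {2, 3, 4, 6} has only 3 neighbours ({D, E, F}), so by Hall's theorem at most 5 of the 6 left vertices can be matched.
Hence no matching covers every left vertex.

No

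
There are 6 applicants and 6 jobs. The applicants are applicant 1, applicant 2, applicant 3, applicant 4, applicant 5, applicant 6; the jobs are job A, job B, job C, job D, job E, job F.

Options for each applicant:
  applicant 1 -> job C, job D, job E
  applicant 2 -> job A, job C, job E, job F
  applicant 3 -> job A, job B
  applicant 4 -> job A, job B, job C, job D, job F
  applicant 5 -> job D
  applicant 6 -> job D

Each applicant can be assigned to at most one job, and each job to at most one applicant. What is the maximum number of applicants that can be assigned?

One maximum matching: applicant 1-job E, applicant 2-job A, applicant 3-job B, applicant 4-job F, applicant 5-job D.
The set {applicant 5, applicant 6} has only 1 neighbour ({job D}), so by Hall's theorem at most 5 of the 6 applicants can be matched.

5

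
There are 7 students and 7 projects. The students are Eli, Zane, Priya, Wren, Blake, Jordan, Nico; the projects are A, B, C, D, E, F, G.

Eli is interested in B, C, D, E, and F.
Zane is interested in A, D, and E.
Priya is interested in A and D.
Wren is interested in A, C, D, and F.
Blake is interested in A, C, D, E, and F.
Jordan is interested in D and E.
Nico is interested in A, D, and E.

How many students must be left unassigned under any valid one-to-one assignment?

A valid assignment of size 6: Eli–B, Zane–D, Priya–A, Wren–C, Blake–F, Jordan–E.
The set {Zane, Priya, Jordan, Nico} has only 3 neighbours ({A, D, E}), so by Hall's theorem at most 6 of the 7 students can be matched.
That matches 6 of the 7, leaving 1 unmatched; no matching can do better.

1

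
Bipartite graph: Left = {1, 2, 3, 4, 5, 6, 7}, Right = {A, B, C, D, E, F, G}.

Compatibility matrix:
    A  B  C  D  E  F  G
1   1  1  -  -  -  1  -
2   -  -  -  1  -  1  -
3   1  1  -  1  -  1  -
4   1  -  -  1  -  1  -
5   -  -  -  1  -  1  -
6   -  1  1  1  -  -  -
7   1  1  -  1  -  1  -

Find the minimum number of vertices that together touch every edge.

{6, A, B, D, F} is a vertex cover of size 5: every edge has an endpoint in this set.
No smaller cover exists because 1–B, 2–D, 3–A, 4–F, 6–C is a matching of size 5, and a cover must include an endpoint of each of these disjoint edges (König's theorem).

5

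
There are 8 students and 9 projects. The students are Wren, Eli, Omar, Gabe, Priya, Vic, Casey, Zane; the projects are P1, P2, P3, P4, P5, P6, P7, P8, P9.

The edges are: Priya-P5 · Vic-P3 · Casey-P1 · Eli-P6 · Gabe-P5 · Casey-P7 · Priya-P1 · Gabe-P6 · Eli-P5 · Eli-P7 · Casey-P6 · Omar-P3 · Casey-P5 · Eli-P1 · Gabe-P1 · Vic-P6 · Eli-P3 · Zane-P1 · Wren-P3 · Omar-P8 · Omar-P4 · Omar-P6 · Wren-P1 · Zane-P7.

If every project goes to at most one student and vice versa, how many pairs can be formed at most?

A valid assignment of size 6: Wren–P3, Eli–P7, Omar–P8, Gabe–P5, Priya–P1, Vic–P6.
The set {Wren, Eli, Gabe, Priya, Vic, Casey, Zane} has only 5 neighbours ({P1, P3, P5, P6, P7}), so by Hall's theorem at most 6 of the 8 students can be matched.

6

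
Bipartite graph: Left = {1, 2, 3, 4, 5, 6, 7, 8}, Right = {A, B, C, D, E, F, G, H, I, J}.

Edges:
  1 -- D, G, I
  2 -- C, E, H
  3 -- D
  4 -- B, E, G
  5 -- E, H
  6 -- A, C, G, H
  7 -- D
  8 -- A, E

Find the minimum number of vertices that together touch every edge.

The 7 edges 1–I, 2–C, 3–D, 4–B, 5–H, 6–G, 8–E form a matching, so any vertex cover needs at least 7 vertices (one per matched edge).
Conversely {1, 2, 4, 5, 6, 8, D} meets every edge and has exactly 7 vertices, so 7 is optimal.

7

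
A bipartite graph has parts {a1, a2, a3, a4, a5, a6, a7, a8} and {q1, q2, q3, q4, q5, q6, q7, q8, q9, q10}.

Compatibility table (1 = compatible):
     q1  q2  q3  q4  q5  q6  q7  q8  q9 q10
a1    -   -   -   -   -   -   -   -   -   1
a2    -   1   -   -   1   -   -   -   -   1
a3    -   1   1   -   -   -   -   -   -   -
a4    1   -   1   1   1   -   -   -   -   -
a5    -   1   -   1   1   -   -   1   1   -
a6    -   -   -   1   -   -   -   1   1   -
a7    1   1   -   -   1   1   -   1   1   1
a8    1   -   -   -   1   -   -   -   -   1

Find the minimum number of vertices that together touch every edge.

8

The 8 edges a1–q10, a2–q2, a3–q3, a4–q4, a5–q9, a6–q8, a7–q6, a8–q5 form a matching, so any vertex cover needs at least 8 vertices (one per matched edge).
Conversely {a1, a2, a3, a4, a5, a6, a7, a8} meets every edge and has exactly 8 vertices, so 8 is optimal.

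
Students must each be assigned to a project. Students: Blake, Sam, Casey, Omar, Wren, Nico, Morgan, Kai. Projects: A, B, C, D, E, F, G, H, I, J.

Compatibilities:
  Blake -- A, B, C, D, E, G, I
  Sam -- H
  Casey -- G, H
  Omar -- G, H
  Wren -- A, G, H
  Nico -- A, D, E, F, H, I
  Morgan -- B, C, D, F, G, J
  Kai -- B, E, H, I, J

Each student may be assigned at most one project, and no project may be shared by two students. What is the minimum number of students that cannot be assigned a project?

1

A valid assignment of size 7: Blake→E, Sam→H, Casey→G, Wren→A, Nico→F, Morgan→B, Kai→J.
The set {Sam, Casey, Omar} has only 2 neighbours ({G, H}), so by Hall's theorem at most 7 of the 8 students can be matched.
That matches 7 of the 8, leaving 1 unmatched; no matching can do better.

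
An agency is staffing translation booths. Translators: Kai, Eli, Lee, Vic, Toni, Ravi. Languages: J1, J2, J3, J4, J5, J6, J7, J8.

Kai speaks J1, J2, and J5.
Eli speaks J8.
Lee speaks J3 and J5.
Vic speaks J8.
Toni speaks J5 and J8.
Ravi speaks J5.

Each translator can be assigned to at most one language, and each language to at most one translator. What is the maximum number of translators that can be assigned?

One maximum matching: Kai-J1, Eli-J8, Lee-J3, Toni-J5.
The set {Eli, Vic, Toni, Ravi} has only 2 neighbours ({J5, J8}), so by Hall's theorem at most 4 of the 6 translators can be matched.

4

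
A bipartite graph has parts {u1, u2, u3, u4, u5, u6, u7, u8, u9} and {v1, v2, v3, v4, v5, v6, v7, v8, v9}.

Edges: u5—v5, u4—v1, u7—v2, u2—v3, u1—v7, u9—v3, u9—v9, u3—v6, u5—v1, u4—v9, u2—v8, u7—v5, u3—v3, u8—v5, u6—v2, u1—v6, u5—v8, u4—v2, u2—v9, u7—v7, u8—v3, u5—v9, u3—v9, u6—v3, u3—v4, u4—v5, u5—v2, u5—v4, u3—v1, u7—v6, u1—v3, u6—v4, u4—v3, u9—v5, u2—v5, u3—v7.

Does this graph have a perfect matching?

A valid assignment of size 9: u1–v6, u2–v8, u3–v9, u4–v1, u5–v2, u6–v4, u7–v7, u8–v5, u9–v3.
All 9 left vertices are covered.

Yes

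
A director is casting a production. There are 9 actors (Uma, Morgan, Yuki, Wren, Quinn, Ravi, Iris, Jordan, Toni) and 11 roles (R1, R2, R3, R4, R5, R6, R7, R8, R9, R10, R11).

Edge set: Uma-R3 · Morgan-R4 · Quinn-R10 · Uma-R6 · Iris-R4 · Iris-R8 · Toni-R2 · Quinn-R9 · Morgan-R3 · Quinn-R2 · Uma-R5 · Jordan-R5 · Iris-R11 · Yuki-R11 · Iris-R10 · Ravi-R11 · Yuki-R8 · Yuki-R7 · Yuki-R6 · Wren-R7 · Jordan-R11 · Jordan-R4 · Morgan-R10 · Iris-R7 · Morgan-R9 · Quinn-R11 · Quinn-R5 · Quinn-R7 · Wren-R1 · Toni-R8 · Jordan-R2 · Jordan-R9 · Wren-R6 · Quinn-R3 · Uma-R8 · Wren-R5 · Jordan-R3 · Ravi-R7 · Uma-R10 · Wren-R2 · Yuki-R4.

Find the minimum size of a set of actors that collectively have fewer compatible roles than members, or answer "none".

A matching saturating every actor exists, for instance Uma→R6, Morgan→R4, Yuki→R11, Wren→R2, Quinn→R3, Ravi→R7, Iris→R10, Jordan→R9, Toni→R8.
By Hall's marriage theorem, this means |N(S)| ≥ |S| for every subset S, so no violating subset exists.

none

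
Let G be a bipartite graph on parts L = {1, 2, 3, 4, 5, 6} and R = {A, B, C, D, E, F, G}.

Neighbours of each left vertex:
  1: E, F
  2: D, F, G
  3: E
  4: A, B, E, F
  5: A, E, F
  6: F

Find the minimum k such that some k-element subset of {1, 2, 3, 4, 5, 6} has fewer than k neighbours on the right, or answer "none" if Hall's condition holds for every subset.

3

Take S = {1, 3, 6}. Its neighbourhood is {E, F}, so |N(S)| = 2 < |S| = 3.
Every subset of size less than 3 has at least as many neighbours as members, so 3 is the minimum.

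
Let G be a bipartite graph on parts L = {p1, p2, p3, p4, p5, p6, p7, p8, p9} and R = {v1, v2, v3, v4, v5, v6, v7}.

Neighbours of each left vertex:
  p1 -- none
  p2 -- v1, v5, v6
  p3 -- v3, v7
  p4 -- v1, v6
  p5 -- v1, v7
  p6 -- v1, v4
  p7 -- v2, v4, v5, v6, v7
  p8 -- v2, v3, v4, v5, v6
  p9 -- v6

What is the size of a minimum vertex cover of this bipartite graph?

7

A maximum matching has 7 edges (e.g. p2–v5, p3–v7, p4–v6, p5–v1, p6–v4, p7–v2, p8–v3).
By König's theorem the minimum vertex cover has the same size. One such cover is {v1, v2, v3, v4, v5, v6, v7}.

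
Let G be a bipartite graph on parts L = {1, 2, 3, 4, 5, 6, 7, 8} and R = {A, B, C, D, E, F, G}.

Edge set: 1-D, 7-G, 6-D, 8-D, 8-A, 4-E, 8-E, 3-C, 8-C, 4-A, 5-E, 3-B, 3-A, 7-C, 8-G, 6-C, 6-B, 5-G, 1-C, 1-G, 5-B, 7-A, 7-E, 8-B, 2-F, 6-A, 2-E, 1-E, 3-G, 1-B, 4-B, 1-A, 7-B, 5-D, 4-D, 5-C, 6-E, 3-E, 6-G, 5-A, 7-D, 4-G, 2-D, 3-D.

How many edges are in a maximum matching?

One maximum matching: 1→C, 2→F, 3→D, 4→B, 5→E, 6→A, 7→G.
The set {1, 3, 4, 5, 6, 7, 8} has only 6 neighbours ({A, B, C, D, E, G}), so by Hall's theorem at most 7 of the 8 left vertices can be matched.

7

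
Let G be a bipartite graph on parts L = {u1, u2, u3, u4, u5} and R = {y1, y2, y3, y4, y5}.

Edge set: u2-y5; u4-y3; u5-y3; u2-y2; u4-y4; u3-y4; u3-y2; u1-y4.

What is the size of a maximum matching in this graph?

A valid assignment of size 4: u1-y4, u2-y5, u3-y2, u4-y3.
The set {u1, u4, u5} has only 2 neighbours ({y3, y4}), so by Hall's theorem at most 4 of the 5 left vertices can be matched.

4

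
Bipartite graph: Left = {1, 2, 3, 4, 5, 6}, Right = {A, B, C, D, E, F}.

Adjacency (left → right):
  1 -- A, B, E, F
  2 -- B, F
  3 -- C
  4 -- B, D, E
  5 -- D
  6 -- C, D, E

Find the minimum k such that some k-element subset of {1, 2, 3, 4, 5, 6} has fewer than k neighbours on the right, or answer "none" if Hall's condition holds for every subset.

A matching saturating every left vertex exists, for instance 1→A, 2→F, 3→C, 4→B, 5→D, 6→E.
By Hall's marriage theorem, this means |N(S)| ≥ |S| for every subset S, so no violating subset exists.

none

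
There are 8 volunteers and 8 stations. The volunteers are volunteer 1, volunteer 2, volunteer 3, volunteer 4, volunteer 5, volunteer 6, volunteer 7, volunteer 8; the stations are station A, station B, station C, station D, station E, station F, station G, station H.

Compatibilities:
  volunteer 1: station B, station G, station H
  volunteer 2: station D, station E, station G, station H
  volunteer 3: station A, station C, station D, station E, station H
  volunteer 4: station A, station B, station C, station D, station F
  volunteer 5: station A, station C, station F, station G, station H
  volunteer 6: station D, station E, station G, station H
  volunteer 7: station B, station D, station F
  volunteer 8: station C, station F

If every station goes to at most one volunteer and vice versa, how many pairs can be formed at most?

8

For example, pair volunteer 1–station G, volunteer 2–station E, volunteer 3–station A, volunteer 4–station B, volunteer 5–station C, volunteer 6–station H, volunteer 7–station D, volunteer 8–station F.
This saturates every volunteer, so 8 is the maximum.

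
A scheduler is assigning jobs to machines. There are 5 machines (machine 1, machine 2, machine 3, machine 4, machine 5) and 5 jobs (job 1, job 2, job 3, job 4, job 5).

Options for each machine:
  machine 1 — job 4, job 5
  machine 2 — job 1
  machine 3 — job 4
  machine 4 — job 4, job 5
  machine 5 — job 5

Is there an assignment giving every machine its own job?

No

The set {machine 1, machine 3, machine 4, machine 5} has only 2 neighbours ({job 4, job 5}), so by Hall's theorem at most 3 of the 5 machines can be matched.
Hence no matching covers every machine.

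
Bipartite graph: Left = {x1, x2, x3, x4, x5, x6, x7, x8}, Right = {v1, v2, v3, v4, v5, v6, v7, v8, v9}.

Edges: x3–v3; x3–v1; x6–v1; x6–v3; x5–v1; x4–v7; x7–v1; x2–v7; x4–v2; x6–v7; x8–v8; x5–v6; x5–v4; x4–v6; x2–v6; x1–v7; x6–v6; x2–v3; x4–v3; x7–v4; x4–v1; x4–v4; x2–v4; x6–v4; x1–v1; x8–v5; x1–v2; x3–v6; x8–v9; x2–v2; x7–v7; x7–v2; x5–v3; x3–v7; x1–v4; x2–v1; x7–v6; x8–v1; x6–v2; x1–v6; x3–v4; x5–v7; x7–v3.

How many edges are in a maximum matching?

One maximum matching: x1-v2, x2-v7, x3-v4, x4-v1, x5-v6, x6-v3, x8-v8.
The set {x1, x2, x3, x4, x5, x6, x7} has only 6 neighbours ({v1, v2, v3, v4, v6, v7}), so by Hall's theorem at most 7 of the 8 left vertices can be matched.

7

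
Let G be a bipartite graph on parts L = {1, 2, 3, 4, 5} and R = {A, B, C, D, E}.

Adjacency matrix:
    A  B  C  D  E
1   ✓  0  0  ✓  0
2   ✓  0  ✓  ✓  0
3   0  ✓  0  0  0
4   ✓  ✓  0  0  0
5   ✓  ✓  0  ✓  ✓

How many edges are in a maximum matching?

5

One maximum matching: 1-D, 2-C, 3-B, 4-A, 5-E.
This saturates every left vertex, so 5 is the maximum.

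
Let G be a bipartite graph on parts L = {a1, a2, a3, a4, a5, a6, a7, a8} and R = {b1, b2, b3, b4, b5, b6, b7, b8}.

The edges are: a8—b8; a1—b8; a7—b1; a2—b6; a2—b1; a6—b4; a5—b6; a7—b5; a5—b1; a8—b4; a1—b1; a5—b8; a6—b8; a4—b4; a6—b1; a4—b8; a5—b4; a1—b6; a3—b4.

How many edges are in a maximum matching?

5

For example, pair a1→b6, a2→b1, a3→b4, a4→b8, a7→b5.
The set {a1, a2, a3, a4, a5, a6, a8} has only 4 neighbours ({b1, b4, b6, b8}), so by Hall's theorem at most 5 of the 8 left vertices can be matched.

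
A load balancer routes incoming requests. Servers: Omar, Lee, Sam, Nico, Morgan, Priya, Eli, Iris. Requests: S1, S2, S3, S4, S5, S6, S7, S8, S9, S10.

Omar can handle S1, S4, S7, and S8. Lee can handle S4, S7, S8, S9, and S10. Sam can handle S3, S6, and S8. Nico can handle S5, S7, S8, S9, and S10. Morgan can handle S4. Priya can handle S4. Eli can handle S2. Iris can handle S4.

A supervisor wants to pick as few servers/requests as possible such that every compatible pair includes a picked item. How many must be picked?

6

A maximum matching has 6 edges (e.g. Omar–S1, Lee–S7, Sam–S8, Nico–S9, Morgan–S4, Eli–S2).
By König's theorem the minimum vertex cover has the same size. One such cover is {Omar, Lee, Sam, Nico, Eli, S4}.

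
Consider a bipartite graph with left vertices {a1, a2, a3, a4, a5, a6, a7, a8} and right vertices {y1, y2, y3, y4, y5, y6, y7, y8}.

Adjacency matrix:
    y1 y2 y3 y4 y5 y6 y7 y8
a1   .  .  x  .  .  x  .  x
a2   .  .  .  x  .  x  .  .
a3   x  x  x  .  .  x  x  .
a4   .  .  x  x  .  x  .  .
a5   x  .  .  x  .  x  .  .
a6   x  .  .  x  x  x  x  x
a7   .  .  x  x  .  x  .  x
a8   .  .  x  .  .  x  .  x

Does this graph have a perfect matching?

No

The set {a1, a2, a4, a7, a8} has only 4 neighbours ({y3, y4, y6, y8}), so by Hall's theorem at most 7 of the 8 left vertices can be matched.
Hence no matching covers every left vertex.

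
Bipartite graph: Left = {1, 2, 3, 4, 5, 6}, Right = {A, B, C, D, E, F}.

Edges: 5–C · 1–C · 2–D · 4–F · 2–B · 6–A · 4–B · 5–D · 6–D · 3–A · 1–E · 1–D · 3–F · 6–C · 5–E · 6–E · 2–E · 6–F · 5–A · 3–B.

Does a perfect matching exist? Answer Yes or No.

Yes

A valid assignment of size 6: 1–D, 2–E, 3–B, 4–F, 5–C, 6–A.
Every left vertex is matched, so this is a perfect matching.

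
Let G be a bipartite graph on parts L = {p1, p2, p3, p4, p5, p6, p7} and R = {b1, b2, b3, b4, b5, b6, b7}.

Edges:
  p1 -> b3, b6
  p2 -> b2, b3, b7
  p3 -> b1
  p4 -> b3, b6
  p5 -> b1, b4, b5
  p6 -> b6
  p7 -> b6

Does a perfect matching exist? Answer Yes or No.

No

The set {p1, p4, p6, p7} has only 2 neighbours ({b3, b6}), so by Hall's theorem at most 5 of the 7 left vertices can be matched.
Hence no matching covers every left vertex.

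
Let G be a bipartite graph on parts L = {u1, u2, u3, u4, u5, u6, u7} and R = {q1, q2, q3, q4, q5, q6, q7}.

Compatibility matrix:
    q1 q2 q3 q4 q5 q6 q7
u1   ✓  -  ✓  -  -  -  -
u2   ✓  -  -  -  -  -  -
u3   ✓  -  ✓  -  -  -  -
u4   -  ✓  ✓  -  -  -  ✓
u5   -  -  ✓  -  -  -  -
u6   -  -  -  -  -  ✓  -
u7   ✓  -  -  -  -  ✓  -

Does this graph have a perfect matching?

The set {u1, u2, u3, u5, u6, u7} has only 3 neighbours ({q1, q3, q6}), so by Hall's theorem at most 4 of the 7 left vertices can be matched.
Hence no matching covers every left vertex.

No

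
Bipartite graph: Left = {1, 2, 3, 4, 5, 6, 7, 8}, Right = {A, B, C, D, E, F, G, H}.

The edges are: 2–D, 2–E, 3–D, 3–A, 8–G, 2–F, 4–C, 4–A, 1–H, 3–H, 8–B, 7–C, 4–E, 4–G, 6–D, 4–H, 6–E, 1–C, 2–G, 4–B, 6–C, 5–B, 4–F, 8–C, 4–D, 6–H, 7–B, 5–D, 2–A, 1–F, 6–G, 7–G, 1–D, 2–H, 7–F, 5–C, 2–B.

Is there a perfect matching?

A valid assignment of size 8: 1→C, 2→E, 3→H, 4→A, 5→D, 6→G, 7→F, 8→B.
All 8 left vertices are covered.

Yes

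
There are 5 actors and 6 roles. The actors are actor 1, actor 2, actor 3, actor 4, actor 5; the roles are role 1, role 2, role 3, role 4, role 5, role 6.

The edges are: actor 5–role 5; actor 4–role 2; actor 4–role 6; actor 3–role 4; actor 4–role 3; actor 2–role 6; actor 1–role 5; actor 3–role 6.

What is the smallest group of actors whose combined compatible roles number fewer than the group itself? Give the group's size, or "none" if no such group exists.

2

Take S = {actor 1, actor 5}. Its neighbourhood is {role 5}, so |N(S)| = 1 < |S| = 2.
No single vertex violates Hall's condition since each has at least one neighbour, so 2 is the minimum.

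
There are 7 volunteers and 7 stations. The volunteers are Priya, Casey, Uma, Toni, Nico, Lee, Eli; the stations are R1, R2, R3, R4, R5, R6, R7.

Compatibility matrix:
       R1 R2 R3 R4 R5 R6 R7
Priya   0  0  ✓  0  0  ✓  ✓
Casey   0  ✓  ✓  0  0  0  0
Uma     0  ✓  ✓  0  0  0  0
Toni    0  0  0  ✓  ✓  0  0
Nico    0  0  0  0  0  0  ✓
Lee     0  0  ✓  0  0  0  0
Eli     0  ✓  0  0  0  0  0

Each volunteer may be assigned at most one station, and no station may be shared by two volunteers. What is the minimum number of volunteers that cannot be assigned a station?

For example, pair Priya-R6, Casey-R2, Uma-R3, Toni-R4, Nico-R7.
The set {Casey, Uma, Lee, Eli} has only 2 neighbours ({R2, R3}), so by Hall's theorem at most 5 of the 7 volunteers can be matched.
That matches 5 of the 7, leaving 2 unmatched; no matching can do better.

2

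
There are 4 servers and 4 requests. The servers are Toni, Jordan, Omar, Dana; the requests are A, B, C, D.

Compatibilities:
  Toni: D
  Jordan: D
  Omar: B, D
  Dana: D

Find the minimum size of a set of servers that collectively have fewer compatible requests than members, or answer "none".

2

Take S = {Toni, Jordan}. Its neighbourhood is {D}, so |N(S)| = 1 < |S| = 2.
No single vertex violates Hall's condition since each has at least one neighbour, so 2 is the minimum.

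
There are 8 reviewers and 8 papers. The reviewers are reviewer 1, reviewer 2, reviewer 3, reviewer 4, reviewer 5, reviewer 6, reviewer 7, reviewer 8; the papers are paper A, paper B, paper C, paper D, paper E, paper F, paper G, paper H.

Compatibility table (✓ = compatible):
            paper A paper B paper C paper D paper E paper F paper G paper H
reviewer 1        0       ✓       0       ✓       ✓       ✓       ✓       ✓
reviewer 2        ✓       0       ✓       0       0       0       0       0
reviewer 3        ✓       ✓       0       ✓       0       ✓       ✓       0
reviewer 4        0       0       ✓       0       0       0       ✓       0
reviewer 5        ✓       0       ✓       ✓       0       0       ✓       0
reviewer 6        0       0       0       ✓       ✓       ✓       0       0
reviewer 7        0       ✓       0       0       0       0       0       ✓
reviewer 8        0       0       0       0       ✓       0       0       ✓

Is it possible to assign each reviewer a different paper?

A valid assignment of size 8: reviewer 1-paper B, reviewer 2-paper A, reviewer 3-paper F, reviewer 4-paper G, reviewer 5-paper C, reviewer 6-paper D, reviewer 7-paper H, reviewer 8-paper E.
All 8 reviewers are covered.

Yes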